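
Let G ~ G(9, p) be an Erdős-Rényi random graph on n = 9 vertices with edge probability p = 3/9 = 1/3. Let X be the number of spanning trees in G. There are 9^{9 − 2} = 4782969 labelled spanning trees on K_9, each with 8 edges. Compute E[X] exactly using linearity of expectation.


K_9 has 9^{9 − 2} = 4782969 labelled spanning trees.
For each such spanning tree H, let X_H = 1 if all 8 edges of H are present in G. Then P[X_H = 1] = p^{8} = (1/3)^{8} = 1/6561.
By linearity: E[X] = Σ_H E[X_H] = 4782969 · p^{8} = 4782969 · 1/6561 = 729.
Numerically: E[X] ≈ 729.

E[X] = 4782969 · (1/3)^{8} = 729 ≈ 729.


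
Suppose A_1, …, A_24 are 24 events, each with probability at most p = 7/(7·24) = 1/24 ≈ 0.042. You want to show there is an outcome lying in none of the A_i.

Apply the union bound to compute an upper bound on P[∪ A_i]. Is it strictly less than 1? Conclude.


Union bound: P[∪_{i=1}^{24} A_i] ≤ Σ_i P[A_i] ≤ 24·p = 24·(1/24) = 1.
Numerically: 1 ≈ 1.000.
Is 1 < 1? NO.
Since the bound 1 is ≥ 1, the union bound is uninformative here; it does NOT by itself certify existence.

24·p = 1 ≈ 1.000; existence NOT certified by the union bound.


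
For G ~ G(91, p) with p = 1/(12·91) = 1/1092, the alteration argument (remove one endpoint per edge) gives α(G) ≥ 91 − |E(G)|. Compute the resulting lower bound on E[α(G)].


E[|E(G)|] = C(91, 2)·p = 4095 · (1/1092) = 15/4.
E[α(G)] ≥ n − E[|E(G)|] = 91 − 15/4 = 349/4.
Numerically: ≈ 87.2500.
(This is only a lower bound; the true E[α(G)] may be larger.)

E[α(G)] ≥ 349/4 ≈ 87.2500.


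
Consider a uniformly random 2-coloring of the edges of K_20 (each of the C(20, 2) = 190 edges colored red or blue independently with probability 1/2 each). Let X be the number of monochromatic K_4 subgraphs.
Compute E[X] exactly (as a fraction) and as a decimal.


Let X = Σ_S X_S over the C(20, 4) = 4845 subsets S of size 4, where X_S = 1 if the K_4 on S is monochromatic.
For a fixed S, the K_4 on S has C(4, 2) = 6 edges. P[all 6 edges red] = (1/2)^6, and likewise for blue, so P[monochromatic] = 2·(1/2)^6 = 2^{1 − 6} = 1/32.
By linearity: E[X] = C(20, 4) · 2^{1 − 6} = 4845 · 1/32 = 4845/32.
Numerically: E[X] ≈ 151.406250.

E[X] = C(20,4)·2^(1−C(4,2)) = 4845/32 ≈ 151.406250.


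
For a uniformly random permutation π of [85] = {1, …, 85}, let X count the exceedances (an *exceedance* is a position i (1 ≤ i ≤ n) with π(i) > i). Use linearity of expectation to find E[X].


Write X = Σ_{i=1}^{85} X_i, where X_i = 1_{π(i) > i}.
For each fixed i, π(i) is uniform over {1, …, 85} (marginal of a uniform permutation), so P[π(i) > i] = (n − i)/n. Summing: Σ_{i=1}^{85} (n − i)/n = (0 + 1 + … + 84)/85 = 85(85 − 1)/(2·85) = (85 − 1)/2.
Hence E[X] = Σ_{i=1}^{85} (85 − i)/85 = 42 ≈ 42.00000.

E[X] = 42 = 42.00000.


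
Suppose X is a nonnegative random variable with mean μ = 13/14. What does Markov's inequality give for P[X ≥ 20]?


μ = E[X] = 13/14, a = 20.
Markov: P[X ≥ 20] ≤ μ/a = (13/14)/20 = 13/280.
Numerically: ≈ 0.04643.
(Since a = 20 > μ = 0.92857, the bound 13/280 is < 1 and informative.)

P[X ≥ 20] ≤ 13/280 ≈ 0.04643.


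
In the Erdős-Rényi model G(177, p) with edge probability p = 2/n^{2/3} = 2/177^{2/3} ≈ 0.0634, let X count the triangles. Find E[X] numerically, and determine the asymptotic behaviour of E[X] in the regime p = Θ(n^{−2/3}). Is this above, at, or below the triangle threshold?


Number of potential triangles: C(177, 3) = 908600.
Each occurs with probability p³ ≈ (0.0634)³ ≈ 2.55354e-04.
By linearity: E[X] = C(177, 3)·p³ ≈ 908600 · 2.55354e-04 ≈ 232.015.
Since α = 2/3 < 1, p = c/n^{2/3} ≫ 1/n is above the triangle threshold p ~ 1/n. Asymptotically E[X] ~ (c³/6)·n^{3(1−α)} = (2³/6)·n^{1} → ∞; triangles are abundant w.h.p.

E[X] ≈ 232.015; in regime p = Θ(1/n^{2/3}) E[X] diverges (above the triangle threshold p ~ 1/n).


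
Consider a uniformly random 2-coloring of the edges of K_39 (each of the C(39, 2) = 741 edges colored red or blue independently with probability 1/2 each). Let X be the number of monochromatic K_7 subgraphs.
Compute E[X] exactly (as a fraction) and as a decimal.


Let X = Σ_S X_S over the C(39, 7) = 15380937 subsets S of size 7, where X_S = 1 if the K_7 on S is monochromatic.
For a fixed S, the K_7 on S has C(7, 2) = 21 edges. P[all 21 edges red] = (1/2)^21, and likewise for blue, so P[monochromatic] = 2·(1/2)^21 = 2^{1 − 21} = 1/1048576.
By linearity: E[X] = C(39, 7) · 2^{1 − 21} = 15380937 · 1/1048576 = 15380937/1048576.
Numerically: E[X] ≈ 14.6684.

E[X] = C(39,7)·2^(1−C(7,2)) = 15380937/1048576 ≈ 14.6684.


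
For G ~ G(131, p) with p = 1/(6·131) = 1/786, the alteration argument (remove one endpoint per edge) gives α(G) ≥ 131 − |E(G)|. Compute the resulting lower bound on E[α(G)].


E[|E(G)|] = C(131, 2)·p = 8515 · (1/786) = 65/6.
E[α(G)] ≥ n − E[|E(G)|] = 131 − 65/6 = 721/6.
Numerically: ≈ 120.167.
(This is only a lower bound; the true E[α(G)] may be larger.)

E[α(G)] ≥ 721/6 ≈ 120.167.


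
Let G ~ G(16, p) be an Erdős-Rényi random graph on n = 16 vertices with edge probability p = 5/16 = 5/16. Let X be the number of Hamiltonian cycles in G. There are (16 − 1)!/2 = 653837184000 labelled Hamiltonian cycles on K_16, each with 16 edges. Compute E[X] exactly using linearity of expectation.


K_16 has (16 − 1)!/2 = 653837184000 labelled Hamiltonian cycles.
For each such Hamiltonian cycle H, let X_H = 1 if all 16 edges of H are present in G. Then P[X_H = 1] = p^{16} = (5/16)^{16} = 152587890625/18446744073709551616.
By linearity: E[X] = Σ_H E[X_H] = 653837184000 · p^{16} = 653837184000 · 152587890625/18446744073709551616 = 97429332733154296875/18014398509481984.
Numerically: E[X] ≈ 5408.4.

E[X] = 653837184000 · (5/16)^{16} = 97429332733154296875/18014398509481984 ≈ 5408.4.


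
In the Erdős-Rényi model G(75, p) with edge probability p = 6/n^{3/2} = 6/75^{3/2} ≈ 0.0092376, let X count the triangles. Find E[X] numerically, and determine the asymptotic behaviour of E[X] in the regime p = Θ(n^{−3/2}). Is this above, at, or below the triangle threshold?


Number of potential triangles: C(75, 3) = 67525.
Each occurs with probability p³ ≈ (0.0092376)³ ≈ 7.8827557e-07.
By linearity: E[X] = C(75, 3)·p³ ≈ 67525 · 7.8827557e-07 ≈ 0.05323.
Since α = 3/2 > 1, p = c/n^{3/2} = o(1/n) is below the triangle threshold p ~ 1/n. Asymptotically E[X] ~ (c³/6)·n^{3(1−α)} = (6³/6)·n^{-1.5} → 0, so by Markov's inequality G has no triangles w.h.p.

E[X] ≈ 0.05323; in regime p = Θ(1/n^{3/2}) E[X] tends to 0 (below the triangle threshold p ~ 1/n).


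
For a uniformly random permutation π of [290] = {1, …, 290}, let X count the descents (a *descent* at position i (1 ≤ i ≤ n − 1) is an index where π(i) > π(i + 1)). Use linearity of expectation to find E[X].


Write X = Σ X_I over i = 1, …, 289, with X_I the indicator of one descent.
There are 289 indicators.
For each fixed i, the pair (π(i), π(i+1)) is a uniformly random ordered pair of distinct values from {1, …, 290}; by symmetry P[π(i) > π(i+1)] = 1/2.
By linearity: E[X] = 289 · (1/2) = (290 − 1) · (1/2) = 289/2 ≈ 144.500000.

E[X] = 289/2 = 144.500000.


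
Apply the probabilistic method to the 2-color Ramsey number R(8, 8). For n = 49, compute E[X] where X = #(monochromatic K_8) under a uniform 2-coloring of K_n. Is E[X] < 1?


E[X] = C(49, 8) · 2^{1 − 28} = 450978066 · 2^{−27} = 450978066/134217728.
As a reduced fraction: E[X] = 225489033/67108864 ≈ 3.3600484.
Is E[X] < 1? NO.
Since E[X] ≥ 1, the first-moment bound is inconclusive at n = 49; it does NOT by itself certify R(8, 8) > 49.

E[X] = 225489033/67108864 ≈ 3.3600484; E[X] ≥ 1; first-moment method inconclusive here.


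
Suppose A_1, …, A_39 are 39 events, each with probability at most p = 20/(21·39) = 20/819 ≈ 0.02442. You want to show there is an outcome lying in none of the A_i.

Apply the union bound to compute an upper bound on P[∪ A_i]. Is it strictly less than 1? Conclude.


Union bound: P[∪_{i=1}^{39} A_i] ≤ Σ_i P[A_i] ≤ 39·p = 39·(20/819) = 20/21.
Numerically: 20/21 ≈ 0.95238.
Is 20/21 < 1? YES.
Since P[∪ A_i] ≤ 20/21 < 1, the complement has P[∩ A_i^c] ≥ 1 − 20/21 = 1/21 > 0, so some outcome avoids every A_i.

39·p = 20/21 ≈ 0.95238; existence CERTIFIED by the union bound.


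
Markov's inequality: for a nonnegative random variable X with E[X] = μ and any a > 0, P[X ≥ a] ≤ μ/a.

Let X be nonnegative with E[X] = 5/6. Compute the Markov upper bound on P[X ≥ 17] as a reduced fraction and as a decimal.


μ = E[X] = 5/6, a = 17.
Markov: P[X ≥ 17] ≤ μ/a = (5/6)/17 = 5/102.
Numerically: ≈ 0.04902.
(Since a = 17 > μ = 0.83333, the bound 5/102 is < 1 and informative.)

P[X ≥ 17] ≤ 5/102 ≈ 0.04902.


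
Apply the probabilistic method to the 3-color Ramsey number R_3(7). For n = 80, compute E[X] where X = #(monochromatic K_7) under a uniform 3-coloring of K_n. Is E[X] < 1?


E[X] = C(80, 7) · 3^{1 − 21} = 3176716400 · 3^{−20} = 3176716400/3486784401.
As a reduced fraction: E[X] = 3176716400/3486784401 ≈ 0.9111.
Is E[X] < 1? YES.
Since E[X] < 1, there exists a 3-coloring of K_{80} with no monochromatic K_7; hence R_3(7) > 80.

E[X] = 3176716400/3486784401 ≈ 0.9111; E[X] < 1, so R_3(7) > 80.


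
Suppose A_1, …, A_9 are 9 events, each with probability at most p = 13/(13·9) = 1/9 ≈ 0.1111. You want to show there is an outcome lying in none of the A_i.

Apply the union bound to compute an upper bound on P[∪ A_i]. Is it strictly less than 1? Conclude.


Union bound: P[∪_{i=1}^{9} A_i] ≤ Σ_i P[A_i] ≤ 9·p = 9·(1/9) = 1.
Numerically: 1 ≈ 1.0000.
Is 1 < 1? NO.
Since the bound 1 is ≥ 1, the union bound is uninformative here; it does NOT by itself certify existence.

9·p = 1 ≈ 1.0000; existence NOT certified by the union bound.


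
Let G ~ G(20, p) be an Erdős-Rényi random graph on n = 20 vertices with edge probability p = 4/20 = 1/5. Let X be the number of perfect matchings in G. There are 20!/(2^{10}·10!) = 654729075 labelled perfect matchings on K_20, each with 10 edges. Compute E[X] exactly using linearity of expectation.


K_20 has 20!/(2^{10}·10!) = 654729075 labelled perfect matchings.
For each such perfect matching H, let X_H = 1 if all 10 edges of H are present in G. Then P[X_H = 1] = p^{10} = (1/5)^{10} = 1/9765625.
Summing the indicators: E[X] = Σ_H E[X_H] = 654729075 · p^{10} = 654729075 · 1/9765625 = 26189163/390625.
Numerically: E[X] ≈ 67.04.

E[X] = 654729075 · (1/5)^{10} = 26189163/390625 ≈ 67.04.


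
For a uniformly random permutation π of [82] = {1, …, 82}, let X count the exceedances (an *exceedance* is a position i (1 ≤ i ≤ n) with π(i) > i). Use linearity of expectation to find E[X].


Write X = Σ_{i=1}^{82} X_i, where X_i = 1_{π(i) > i}.
For each fixed i, π(i) is uniform over {1, …, 82} (marginal of a uniform permutation), so P[π(i) > i] = (n − i)/n. Summing: Σ_{i=1}^{82} (n − i)/n = (0 + 1 + … + 81)/82 = 82(82 − 1)/(2·82) = (82 − 1)/2.
Hence E[X] = Σ_{i=1}^{82} (82 − i)/82 = 81/2 ≈ 40.5000.

E[X] = 81/2 = 40.5000.


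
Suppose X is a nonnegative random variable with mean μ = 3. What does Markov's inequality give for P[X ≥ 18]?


μ = E[X] = 3, a = 18.
Markov: P[X ≥ 18] ≤ μ/a = (3)/18 = 1/6.
Numerically: ≈ 0.1667.
(Since a = 18 > μ = 3.0000, the bound 1/6 is < 1 and informative.)

P[X ≥ 18] ≤ 1/6 ≈ 0.1667.


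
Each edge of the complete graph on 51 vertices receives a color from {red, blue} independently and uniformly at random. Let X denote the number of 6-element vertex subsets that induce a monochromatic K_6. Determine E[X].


Let X = Σ_S X_S over the C(51, 6) = 18009460 subsets S of size 6, where X_S = 1 if the K_6 on S is monochromatic.
For a fixed S, the K_6 on S has C(6, 2) = 15 edges. P[all 15 edges red] = (1/2)^15, and likewise for blue, so P[monochromatic] = 2·(1/2)^15 = 2^{1 − 15} = 1/16384.
By linearity: E[X] = C(51, 6) · 2^{1 − 15} = 18009460 · 1/16384 = 4502365/4096.
Numerically: E[X] ≈ 1099.210.

E[X] = C(51,6)·2^(1−C(6,2)) = 4502365/4096 ≈ 1099.210.


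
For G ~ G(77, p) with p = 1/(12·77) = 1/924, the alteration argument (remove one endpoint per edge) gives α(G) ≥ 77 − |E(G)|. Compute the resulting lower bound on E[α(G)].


E[|E(G)|] = C(77, 2)·p = 2926 · (1/924) = 19/6.
E[α(G)] ≥ n − E[|E(G)|] = 77 − 19/6 = 443/6.
Numerically: ≈ 73.833.
(This is only a lower bound; the true E[α(G)] may be larger.)

E[α(G)] ≥ 443/6 ≈ 73.833.


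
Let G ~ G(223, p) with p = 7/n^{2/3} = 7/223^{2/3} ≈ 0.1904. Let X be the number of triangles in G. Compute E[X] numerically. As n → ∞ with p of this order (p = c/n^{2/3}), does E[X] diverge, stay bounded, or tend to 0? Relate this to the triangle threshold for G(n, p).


Number of potential triangles: C(223, 3) = 1823471.
Each occurs with probability p³ ≈ (0.1904)³ ≈ 6.897384e-03.
By linearity: E[X] = C(223, 3)·p³ ≈ 1823471 · 6.897384e-03 ≈ 12577.1794.
Since α = 2/3 < 1, p = c/n^{2/3} ≫ 1/n is above the triangle threshold p ~ 1/n. Asymptotically E[X] ~ (c³/6)·n^{3(1−α)} = (7³/6)·n^{1} → ∞; triangles are abundant w.h.p.

E[X] ≈ 12577.1794; in regime p = Θ(1/n^{2/3}) E[X] diverges (above the triangle threshold p ~ 1/n).


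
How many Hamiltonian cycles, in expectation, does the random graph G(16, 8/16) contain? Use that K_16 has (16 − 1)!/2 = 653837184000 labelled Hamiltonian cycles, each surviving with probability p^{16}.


K_16 has (16 − 1)!/2 = 653837184000 labelled Hamiltonian cycles.
For each such Hamiltonian cycle H, let X_H = 1 if all 16 edges of H are present in G. Then P[X_H = 1] = p^{16} = (1/2)^{16} = 1/65536.
Summing the indicators: E[X] = Σ_H E[X_H] = 653837184000 · p^{16} = 653837184000 · 1/65536 = 638512875/64.
Numerically: E[X] ≈ 9.9768e+06.

E[X] = 653837184000 · (1/2)^{16} = 638512875/64 ≈ 9.9768e+06.


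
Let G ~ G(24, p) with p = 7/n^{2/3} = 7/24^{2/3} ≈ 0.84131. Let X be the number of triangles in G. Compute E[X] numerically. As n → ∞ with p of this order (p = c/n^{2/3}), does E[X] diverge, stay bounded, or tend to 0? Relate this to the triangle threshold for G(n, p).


Number of potential triangles: C(24, 3) = 2024.
Each occurs with probability p³ ≈ (0.84131)³ ≈ 5.9548611e-01.
By linearity: E[X] = C(24, 3)·p³ ≈ 2024 · 5.9548611e-01 ≈ 1205.26389.
Since α = 2/3 < 1, p = c/n^{2/3} ≫ 1/n is above the triangle threshold p ~ 1/n. Asymptotically E[X] ~ (c³/6)·n^{3(1−α)} = (7³/6)·n^{1} → ∞; triangles are abundant w.h.p.

E[X] ≈ 1205.26389; in regime p = Θ(1/n^{2/3}) E[X] diverges (above the triangle threshold p ~ 1/n).


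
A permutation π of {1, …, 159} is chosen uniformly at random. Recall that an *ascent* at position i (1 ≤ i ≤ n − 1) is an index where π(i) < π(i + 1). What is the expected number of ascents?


Write X = Σ X_I over i = 1, …, 158, with X_I the indicator of one ascent.
There are 158 indicators.
For each fixed i, the pair (π(i), π(i+1)) is a uniformly random ordered pair of distinct values from {1, …, 159}; by symmetry P[π(i) < π(i+1)] = 1/2.
By linearity: E[X] = 158 · (1/2) = (159 − 1) · (1/2) = 79 ≈ 79.00000.

E[X] = 79 = 79.00000.


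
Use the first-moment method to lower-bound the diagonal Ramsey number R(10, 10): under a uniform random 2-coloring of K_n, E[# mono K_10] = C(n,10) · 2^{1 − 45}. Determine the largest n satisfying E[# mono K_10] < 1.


We need C(n, 10) · 2^{1 − 45} < 1, i.e. C(n, 10) < 2^{45 − 1} = 17592186044416.
Check values of n near the boundary:
  n = 98: C(98, 10) = 14005614014756; 14005614014756 < 17592186044416? YES
  n = 99: C(99, 10) = 15579278510796; 15579278510796 < 17592186044416? YES
  n = 100: C(100, 10) = 17310309456440; 17310309456440 < 17592186044416? YES
  n = 101: C(101, 10) = 19212541264840; 19212541264840 < 17592186044416? NO
The largest n with C(n, 10) < 17592186044416 is n = 100 (where E[X] = 2163788682055/2199023255552 ≈ 0.98398). Hence R(10, 10) > 100, i.e. R(10, 10) ≥ 101.

Largest n = 100; hence R(10, 10) > 100.


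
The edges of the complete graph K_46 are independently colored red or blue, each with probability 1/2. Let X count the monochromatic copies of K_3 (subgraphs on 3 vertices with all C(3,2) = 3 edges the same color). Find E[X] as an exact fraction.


Let X = Σ_S X_S over the C(46, 3) = 15180 subsets S of size 3, where X_S = 1 if the K_3 on S is monochromatic.
For a fixed S, the K_3 on S has C(3, 2) = 3 edges. P[all 3 edges red] = (1/2)^3, and likewise for blue, so P[monochromatic] = 2·(1/2)^3 = 2^{1 − 3} = 1/4.
Summing: E[X] = C(46, 3) · 2^{1 − 3} = 15180 · 1/4 = 3795.
Numerically: E[X] ≈ 3795.000.

E[X] = C(46,3)·2^(1−C(3,2)) = 3795 ≈ 3795.000.


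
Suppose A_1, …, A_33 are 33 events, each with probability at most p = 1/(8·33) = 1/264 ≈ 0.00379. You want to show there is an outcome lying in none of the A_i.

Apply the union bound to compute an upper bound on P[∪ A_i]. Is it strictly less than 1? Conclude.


Union bound: P[∪_{i=1}^{33} A_i] ≤ Σ_i P[A_i] ≤ 33·p = 33·(1/264) = 1/8.
Numerically: 1/8 ≈ 0.12500.
Is 1/8 < 1? YES.
Since P[∪ A_i] ≤ 1/8 < 1, the complement has P[∩ A_i^c] ≥ 1 − 1/8 = 7/8 > 0, so some outcome avoids every A_i.

33·p = 1/8 ≈ 0.12500; existence CERTIFIED by the union bound.


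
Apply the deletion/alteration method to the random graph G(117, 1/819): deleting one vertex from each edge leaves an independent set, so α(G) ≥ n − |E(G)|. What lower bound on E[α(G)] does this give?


E[|E(G)|] = C(117, 2)·p = 6786 · (1/819) = 58/7.
E[α(G)] ≥ n − E[|E(G)|] = 117 − 58/7 = 761/7.
Numerically: ≈ 108.71429.
(This is only a lower bound; the true E[α(G)] may be larger.)

E[α(G)] ≥ 761/7 ≈ 108.71429.


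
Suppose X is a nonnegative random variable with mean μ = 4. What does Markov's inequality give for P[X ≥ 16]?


μ = E[X] = 4, a = 16.
Markov: P[X ≥ 16] ≤ μ/a = (4)/16 = 1/4.
Numerically: ≈ 0.25000.
(Since a = 16 > μ = 4.00000, the bound 1/4 is < 1 and informative.)

P[X ≥ 16] ≤ 1/4 ≈ 0.25000.


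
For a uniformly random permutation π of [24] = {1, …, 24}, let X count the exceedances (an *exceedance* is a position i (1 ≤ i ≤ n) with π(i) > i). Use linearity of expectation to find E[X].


Write X = Σ_{i=1}^{24} X_i, where X_i = 1_{π(i) > i}.
For each fixed i, π(i) is uniform over {1, …, 24} (marginal of a uniform permutation), so P[π(i) > i] = (n − i)/n. Summing: Σ_{i=1}^{24} (n − i)/n = (0 + 1 + … + 23)/24 = 24(24 − 1)/(2·24) = (24 − 1)/2.
Hence E[X] = Σ_{i=1}^{24} (24 − i)/24 = 23/2 ≈ 11.500.

E[X] = 23/2 = 11.500.


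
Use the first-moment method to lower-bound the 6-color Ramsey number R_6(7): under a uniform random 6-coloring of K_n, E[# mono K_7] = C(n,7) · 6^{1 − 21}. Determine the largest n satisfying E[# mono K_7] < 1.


We need C(n, 7) · 6^{1 − 21} < 1, i.e. C(n, 7) < 6^{21 − 1} = 3656158440062976.
Check values of n near the boundary:
  n = 567: C(567, 7) = 3601671315933933; 3601671315933933 < 3656158440062976? YES
  n = 568: C(568, 7) = 3646611956239704; 3646611956239704 < 3656158440062976? YES
  n = 569: C(569, 7) = 3692032389858348; 3692032389858348 < 3656158440062976? NO
  n = 570: C(570, 7) = 3737936877831720; 3737936877831720 < 3656158440062976? NO
The largest n with C(n, 7) < 3656158440062976 is n = 568 (where E[X] = 16882462760369/16926659444736 ≈ 0.9973889). Hence R_6(7) > 568, i.e. R_6(7) ≥ 569.

Largest n = 568; hence R_6(7) > 568.


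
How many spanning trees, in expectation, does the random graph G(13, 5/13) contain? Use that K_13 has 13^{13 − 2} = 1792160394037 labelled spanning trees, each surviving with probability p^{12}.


K_13 has 13^{13 − 2} = 1792160394037 labelled spanning trees.
For each such spanning tree H, let X_H = 1 if all 12 edges of H are present in G. Then P[X_H = 1] = p^{12} = (5/13)^{12} = 244140625/23298085122481.
By linearity of expectation: E[X] = Σ_H E[X_H] = 1792160394037 · p^{12} = 1792160394037 · 244140625/23298085122481 = 244140625/13.
Numerically: E[X] ≈ 1.878e+07.

E[X] = 1792160394037 · (5/13)^{12} = 244140625/13 ≈ 1.878e+07.


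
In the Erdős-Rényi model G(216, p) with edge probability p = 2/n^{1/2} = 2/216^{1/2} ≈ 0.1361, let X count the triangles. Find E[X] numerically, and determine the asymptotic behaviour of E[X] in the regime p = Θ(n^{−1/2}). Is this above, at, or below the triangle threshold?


Number of potential triangles: C(216, 3) = 1656360.
Each occurs with probability p³ ≈ (0.1361)³ ≈ 2.520051e-03.
By linearity: E[X] = C(216, 3)·p³ ≈ 1656360 · 2.520051e-03 ≈ 4174.1120.
Since α = 1/2 < 1, p = c/n^{1/2} ≫ 1/n is above the triangle threshold p ~ 1/n. Asymptotically E[X] ~ (c³/6)·n^{3(1−α)} = (2³/6)·n^{1.5} → ∞; triangles are abundant w.h.p.

E[X] ≈ 4174.1120; in regime p = Θ(1/n^{1/2}) E[X] diverges (above the triangle threshold p ~ 1/n).


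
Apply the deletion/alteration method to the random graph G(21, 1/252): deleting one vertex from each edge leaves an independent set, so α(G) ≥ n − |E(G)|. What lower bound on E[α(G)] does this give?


E[|E(G)|] = C(21, 2)·p = 210 · (1/252) = 5/6.
E[α(G)] ≥ n − E[|E(G)|] = 21 − 5/6 = 121/6.
Numerically: ≈ 20.1667.
(This is only a lower bound; the true E[α(G)] may be larger.)

E[α(G)] ≥ 121/6 ≈ 20.1667.


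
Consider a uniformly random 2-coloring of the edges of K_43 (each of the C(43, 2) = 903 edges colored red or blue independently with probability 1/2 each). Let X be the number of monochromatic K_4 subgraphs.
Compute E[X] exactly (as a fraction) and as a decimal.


Let X = Σ_S X_S over the C(43, 4) = 123410 subsets S of size 4, where X_S = 1 if the K_4 on S is monochromatic.
For a fixed S, the K_4 on S has C(4, 2) = 6 edges. P[all 6 edges red] = (1/2)^6, and likewise for blue, so P[monochromatic] = 2·(1/2)^6 = 2^{1 − 6} = 1/32.
Summing: E[X] = C(43, 4) · 2^{1 − 6} = 123410 · 1/32 = 61705/16.
Numerically: E[X] ≈ 3856.56250.

E[X] = C(43,4)·2^(1−C(4,2)) = 61705/16 ≈ 3856.56250.


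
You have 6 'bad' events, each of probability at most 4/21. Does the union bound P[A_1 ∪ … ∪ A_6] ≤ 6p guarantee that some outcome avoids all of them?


Union bound: P[∪_{i=1}^{6} A_i] ≤ Σ_i P[A_i] ≤ 6·p = 6·(4/21) = 8/7.
Numerically: 8/7 ≈ 1.143.
Is 8/7 < 1? NO.
Since the bound 8/7 is ≥ 1, the union bound is uninformative here; it does NOT by itself certify existence.

6·p = 8/7 ≈ 1.143; existence NOT certified by the union bound.


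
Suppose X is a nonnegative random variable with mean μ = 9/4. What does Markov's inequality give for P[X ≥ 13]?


μ = E[X] = 9/4, a = 13.
Markov: P[X ≥ 13] ≤ μ/a = (9/4)/13 = 9/52.
Numerically: ≈ 0.17308.
(Since a = 13 > μ = 2.25000, the bound 9/52 is < 1 and informative.)

P[X ≥ 13] ≤ 9/52 ≈ 0.17308.


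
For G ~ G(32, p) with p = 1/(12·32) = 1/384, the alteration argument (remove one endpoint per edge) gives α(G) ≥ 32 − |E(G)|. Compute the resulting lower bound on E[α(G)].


E[|E(G)|] = C(32, 2)·p = 496 · (1/384) = 31/24.
E[α(G)] ≥ n − E[|E(G)|] = 32 − 31/24 = 737/24.
Numerically: ≈ 30.708.
(This is only a lower bound; the true E[α(G)] may be larger.)

E[α(G)] ≥ 737/24 ≈ 30.708.


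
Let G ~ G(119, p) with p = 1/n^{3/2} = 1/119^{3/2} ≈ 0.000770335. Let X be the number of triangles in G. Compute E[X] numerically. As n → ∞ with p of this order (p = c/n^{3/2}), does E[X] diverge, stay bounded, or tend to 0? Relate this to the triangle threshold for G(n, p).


Number of potential triangles: C(119, 3) = 273819.
Each occurs with probability p³ ≈ (0.000770335)³ ≈ 4.57128895e-10.
By linearity: E[X] = C(119, 3)·p³ ≈ 273819 · 4.57128895e-10 ≈ 0.000125.
Since α = 3/2 > 1, p = c/n^{3/2} = o(1/n) is below the triangle threshold p ~ 1/n. Asymptotically E[X] ~ (c³/6)·n^{3(1−α)} = (1³/6)·n^{-1.5} → 0, so by Markov's inequality G has no triangles w.h.p.

E[X] ≈ 0.000125; in regime p = Θ(1/n^{3/2}) E[X] tends to 0 (below the triangle threshold p ~ 1/n).


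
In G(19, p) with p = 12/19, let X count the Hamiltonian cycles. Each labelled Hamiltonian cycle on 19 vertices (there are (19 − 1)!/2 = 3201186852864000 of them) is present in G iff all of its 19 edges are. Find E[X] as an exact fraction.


K_19 has (19 − 1)!/2 = 3201186852864000 labelled Hamiltonian cycles.
For each such Hamiltonian cycle H, let X_H = 1 if all 19 edges of H are present in G. Then P[X_H = 1] = p^{19} = (12/19)^{19} = 319479999370622926848/1978419655660313589123979.
By linearity of expectation: E[X] = Σ_H E[X_H] = 3201186852864000 · p^{19} = 3201186852864000 · 319479999370622926848/1978419655660313589123979 = 1022715173738237107931793611292672000/1978419655660313589123979.
Numerically: E[X] ≈ 5.17e+11.

E[X] = 3201186852864000 · (12/19)^{19} = 1022715173738237107931793611292672000/1978419655660313589123979 ≈ 5.17e+11.


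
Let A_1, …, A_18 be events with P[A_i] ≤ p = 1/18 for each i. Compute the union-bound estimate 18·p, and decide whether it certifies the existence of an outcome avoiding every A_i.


Union bound: P[∪_{i=1}^{18} A_i] ≤ Σ_i P[A_i] ≤ 18·p = 18·(1/18) = 1.
Numerically: 1 ≈ 1.0000000.
Is 1 < 1? NO.
Since the bound 1 is ≥ 1, the union bound is uninformative here; it does NOT by itself certify existence.

18·p = 1 ≈ 1.0000000; existence NOT certified by the union bound.


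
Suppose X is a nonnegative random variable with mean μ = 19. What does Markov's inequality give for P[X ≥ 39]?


μ = E[X] = 19, a = 39.
Markov: P[X ≥ 39] ≤ μ/a = (19)/39 = 19/39.
Numerically: ≈ 0.487179.
(Since a = 39 > μ = 19.000000, the bound 19/39 is < 1 and informative.)

P[X ≥ 39] ≤ 19/39 ≈ 0.487179.


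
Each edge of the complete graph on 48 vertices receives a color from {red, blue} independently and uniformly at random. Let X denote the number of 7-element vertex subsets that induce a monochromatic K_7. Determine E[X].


Let X = Σ_S X_S over the C(48, 7) = 73629072 subsets S of size 7, where X_S = 1 if the K_7 on S is monochromatic.
For a fixed S, the K_7 on S has C(7, 2) = 21 edges. P[all 21 edges red] = (1/2)^21, and likewise for blue, so P[monochromatic] = 2·(1/2)^21 = 2^{1 − 21} = 1/1048576.
By linearity of expectation: E[X] = C(48, 7) · 2^{1 − 21} = 73629072 · 1/1048576 = 4601817/65536.
Numerically: E[X] ≈ 70.218155.

E[X] = C(48,7)·2^(1−C(7,2)) = 4601817/65536 ≈ 70.218155.


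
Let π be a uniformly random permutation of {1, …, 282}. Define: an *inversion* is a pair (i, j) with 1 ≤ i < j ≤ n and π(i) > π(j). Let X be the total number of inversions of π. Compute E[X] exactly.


Write X = Σ X_I over the C(282, 2) = 39621 pairs i < j, with X_I the indicator of one inversion.
There are 39621 indicators.
For each fixed pair i < j, the values π(i) and π(j) are two distinct elements of {1, …, 282} in uniformly random order; by symmetry P[π(i) > π(j)] = 1/2.
By linearity: E[X] = 39621 · (1/2) = C(282, 2) · (1/2) = 39621/2 = 39621/2 ≈ 19810.5000.

E[X] = 39621/2 = 19810.5000.


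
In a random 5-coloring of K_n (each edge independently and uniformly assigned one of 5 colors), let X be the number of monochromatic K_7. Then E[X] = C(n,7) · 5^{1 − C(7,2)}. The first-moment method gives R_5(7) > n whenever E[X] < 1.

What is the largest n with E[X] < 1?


We need C(n, 7) · 5^{1 − 21} < 1, i.e. C(n, 7) < 5^{21 − 1} = 95367431640625.
Check values of n near the boundary:
  n = 333: C(333, 7) = 84549532139028; 84549532139028 < 95367431640625? YES
  n = 334: C(334, 7) = 86359460961576; 86359460961576 < 95367431640625? YES
  n = 335: C(335, 7) = 88202498238195; 88202498238195 < 95367431640625? YES
  n = 336: C(336, 7) = 90079147136880; 90079147136880 < 95367431640625? YES
  n = 337: C(337, 7) = 91989916924632; 91989916924632 < 95367431640625? YES
  n = 338: C(338, 7) = 93935323022736; 93935323022736 < 95367431640625? YES
  n = 339: C(339, 7) = 95915887062372; 95915887062372 < 95367431640625? NO
  n = 340: C(340, 7) = 97932136940560; 97932136940560 < 95367431640625? NO
  n = 341: C(341, 7) = 99984606876440; 99984606876440 < 95367431640625? NO
The largest n with C(n, 7) < 95367431640625 is n = 338 (where E[X] = 93935323022736/95367431640625 ≈ 0.98498). Hence R_5(7) > 338, i.e. R_5(7) ≥ 339.

Largest n = 338; hence R_5(7) > 338.


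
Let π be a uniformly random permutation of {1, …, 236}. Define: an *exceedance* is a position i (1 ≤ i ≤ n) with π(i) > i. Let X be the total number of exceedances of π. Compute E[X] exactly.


Write X = Σ_{i=1}^{236} X_i, where X_i = 1_{π(i) > i}.
For each fixed i, π(i) is uniform over {1, …, 236} (marginal of a uniform permutation), so P[π(i) > i] = (n − i)/n. Summing: Σ_{i=1}^{236} (n − i)/n = (0 + 1 + … + 235)/236 = 236(236 − 1)/(2·236) = (236 − 1)/2.
Hence E[X] = Σ_{i=1}^{236} (236 − i)/236 = 235/2 ≈ 117.5000.

E[X] = 235/2 = 117.5000.


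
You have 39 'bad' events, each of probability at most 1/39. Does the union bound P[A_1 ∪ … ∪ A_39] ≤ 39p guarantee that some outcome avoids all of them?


Union bound: P[∪_{i=1}^{39} A_i] ≤ Σ_i P[A_i] ≤ 39·p = 39·(1/39) = 1.
Numerically: 1 ≈ 1.0000.
Is 1 < 1? NO.
Since the bound 1 is ≥ 1, the union bound is uninformative here; it does NOT by itself certify existence.

39·p = 1 ≈ 1.0000; existence NOT certified by the union bound.


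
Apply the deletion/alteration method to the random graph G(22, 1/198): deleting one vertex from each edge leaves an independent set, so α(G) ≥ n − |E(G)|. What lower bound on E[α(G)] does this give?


E[|E(G)|] = C(22, 2)·p = 231 · (1/198) = 7/6.
E[α(G)] ≥ n − E[|E(G)|] = 22 − 7/6 = 125/6.
Numerically: ≈ 20.8333.
(This is only a lower bound; the true E[α(G)] may be larger.)

E[α(G)] ≥ 125/6 ≈ 20.8333.


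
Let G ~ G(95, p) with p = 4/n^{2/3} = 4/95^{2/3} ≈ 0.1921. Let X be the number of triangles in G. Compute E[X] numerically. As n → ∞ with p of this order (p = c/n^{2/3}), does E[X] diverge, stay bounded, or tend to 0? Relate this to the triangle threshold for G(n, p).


Number of potential triangles: C(95, 3) = 138415.
Each occurs with probability p³ ≈ (0.1921)³ ≈ 7.091413e-03.
By linearity: E[X] = C(95, 3)·p³ ≈ 138415 · 7.091413e-03 ≈ 981.5579.
Since α = 2/3 < 1, p = c/n^{2/3} ≫ 1/n is above the triangle threshold p ~ 1/n. Asymptotically E[X] ~ (c³/6)·n^{3(1−α)} = (4³/6)·n^{1} → ∞; triangles are abundant w.h.p.

E[X] ≈ 981.5579; in regime p = Θ(1/n^{2/3}) E[X] diverges (above the triangle threshold p ~ 1/n).


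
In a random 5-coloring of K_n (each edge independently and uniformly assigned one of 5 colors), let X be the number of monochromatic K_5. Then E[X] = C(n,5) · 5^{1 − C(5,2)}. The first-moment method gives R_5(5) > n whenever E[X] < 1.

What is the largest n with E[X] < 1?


We need C(n, 5) · 5^{1 − 10} < 1, i.e. C(n, 5) < 5^{10 − 1} = 1953125.
Check values of n near the boundary:
  n = 48: C(48, 5) = 1712304; 1712304 < 1953125? YES
  n = 49: C(49, 5) = 1906884; 1906884 < 1953125? YES
  n = 50: C(50, 5) = 2118760; 2118760 < 1953125? NO
  n = 51: C(51, 5) = 2349060; 2349060 < 1953125? NO
The largest n with C(n, 5) < 1953125 is n = 49 (where E[X] = 1906884/1953125 ≈ 0.97632). Hence R_5(5) > 49, i.e. R_5(5) ≥ 50.

Largest n = 49; hence R_5(5) > 49.


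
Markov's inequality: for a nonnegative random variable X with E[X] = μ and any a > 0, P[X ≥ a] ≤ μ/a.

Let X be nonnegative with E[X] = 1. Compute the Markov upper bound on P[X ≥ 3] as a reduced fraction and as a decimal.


μ = E[X] = 1, a = 3.
Markov: P[X ≥ 3] ≤ μ/a = (1)/3 = 1/3.
Numerically: ≈ 0.333.
(Since a = 3 > μ = 1.000, the bound 1/3 is < 1 and informative.)

P[X ≥ 3] ≤ 1/3 ≈ 0.333.


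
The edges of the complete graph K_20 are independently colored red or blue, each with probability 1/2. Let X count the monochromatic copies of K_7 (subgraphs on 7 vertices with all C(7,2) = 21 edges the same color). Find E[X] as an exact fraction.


Let X = Σ_S X_S over the C(20, 7) = 77520 subsets S of size 7, where X_S = 1 if the K_7 on S is monochromatic.
For a fixed S, the K_7 on S has C(7, 2) = 21 edges. P[all 21 edges red] = (1/2)^21, and likewise for blue, so P[monochromatic] = 2·(1/2)^21 = 2^{1 − 21} = 1/1048576.
By linearity: E[X] = C(20, 7) · 2^{1 − 21} = 77520 · 1/1048576 = 4845/65536.
Numerically: E[X] ≈ 0.07393.

E[X] = C(20,7)·2^(1−C(7,2)) = 4845/65536 ≈ 0.07393.


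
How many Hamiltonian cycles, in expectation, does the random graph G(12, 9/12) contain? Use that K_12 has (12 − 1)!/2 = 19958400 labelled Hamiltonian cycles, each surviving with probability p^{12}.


K_12 has (12 − 1)!/2 = 19958400 labelled Hamiltonian cycles.
For each such Hamiltonian cycle H, let X_H = 1 if all 12 edges of H are present in G. Then P[X_H = 1] = p^{12} = (3/4)^{12} = 531441/16777216.
Summing the indicators: E[X] = Σ_H E[X_H] = 19958400 · p^{12} = 19958400 · 531441/16777216 = 82864937925/131072.
Numerically: E[X] ≈ 6.32e+05.

E[X] = 19958400 · (3/4)^{12} = 82864937925/131072 ≈ 6.32e+05.


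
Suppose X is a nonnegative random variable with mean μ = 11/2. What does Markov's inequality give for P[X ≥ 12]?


μ = E[X] = 11/2, a = 12.
Markov: P[X ≥ 12] ≤ μ/a = (11/2)/12 = 11/24.
Numerically: ≈ 0.45833.
(Since a = 12 > μ = 5.50000, the bound 11/24 is < 1 and informative.)

P[X ≥ 12] ≤ 11/24 ≈ 0.45833.


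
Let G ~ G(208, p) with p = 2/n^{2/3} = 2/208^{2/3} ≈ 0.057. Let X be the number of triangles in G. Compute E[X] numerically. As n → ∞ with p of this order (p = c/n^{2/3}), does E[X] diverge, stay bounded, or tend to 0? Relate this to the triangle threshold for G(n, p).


Number of potential triangles: C(208, 3) = 1478256.
Each occurs with probability p³ ≈ (0.057)³ ≈ 1.84911e-04.
By linearity: E[X] = C(208, 3)·p³ ≈ 1478256 · 1.84911e-04 ≈ 273.346.
Since α = 2/3 < 1, p = c/n^{2/3} ≫ 1/n is above the triangle threshold p ~ 1/n. Asymptotically E[X] ~ (c³/6)·n^{3(1−α)} = (2³/6)·n^{1} → ∞; triangles are abundant w.h.p.

E[X] ≈ 273.346; in regime p = Θ(1/n^{2/3}) E[X] diverges (above the triangle threshold p ~ 1/n).


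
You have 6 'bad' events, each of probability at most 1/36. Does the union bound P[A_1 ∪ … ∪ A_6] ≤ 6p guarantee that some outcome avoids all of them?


Union bound: P[∪_{i=1}^{6} A_i] ≤ Σ_i P[A_i] ≤ 6·p = 6·(1/36) = 1/6.
Numerically: 1/6 ≈ 0.1667.
Is 1/6 < 1? YES.
Since P[∪ A_i] ≤ 1/6 < 1, the complement has P[∩ A_i^c] ≥ 1 − 1/6 = 5/6 > 0, so some outcome avoids every A_i.

6·p = 1/6 ≈ 0.1667; existence CERTIFIED by the union bound.


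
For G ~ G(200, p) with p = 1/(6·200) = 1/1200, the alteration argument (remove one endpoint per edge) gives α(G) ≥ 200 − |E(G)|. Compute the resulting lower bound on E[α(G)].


E[|E(G)|] = C(200, 2)·p = 19900 · (1/1200) = 199/12.
E[α(G)] ≥ n − E[|E(G)|] = 200 − 199/12 = 2201/12.
Numerically: ≈ 183.4167.
(This is only a lower bound; the true E[α(G)] may be larger.)

E[α(G)] ≥ 2201/12 ≈ 183.4167.


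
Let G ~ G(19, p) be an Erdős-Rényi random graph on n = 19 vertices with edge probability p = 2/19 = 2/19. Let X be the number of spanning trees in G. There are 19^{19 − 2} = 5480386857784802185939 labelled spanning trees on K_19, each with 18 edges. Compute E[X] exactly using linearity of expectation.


K_19 has 19^{19 − 2} = 5480386857784802185939 labelled spanning trees.
For each such spanning tree H, let X_H = 1 if all 18 edges of H are present in G. Then P[X_H = 1] = p^{18} = (2/19)^{18} = 262144/104127350297911241532841.
By linearity of expectation: E[X] = Σ_H E[X_H] = 5480386857784802185939 · p^{18} = 5480386857784802185939 · 262144/104127350297911241532841 = 262144/19.
Numerically: E[X] ≈ 1.38e+04.

E[X] = 5480386857784802185939 · (2/19)^{18} = 262144/19 ≈ 1.38e+04.


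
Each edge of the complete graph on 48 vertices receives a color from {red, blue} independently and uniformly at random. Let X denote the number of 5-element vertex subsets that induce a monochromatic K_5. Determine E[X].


Let X = Σ_S X_S over the C(48, 5) = 1712304 subsets S of size 5, where X_S = 1 if the K_5 on S is monochromatic.
For a fixed S, the K_5 on S has C(5, 2) = 10 edges. P[all 10 edges red] = (1/2)^10, and likewise for blue, so P[monochromatic] = 2·(1/2)^10 = 2^{1 − 10} = 1/512.
Summing: E[X] = C(48, 5) · 2^{1 − 10} = 1712304 · 1/512 = 107019/32.
Numerically: E[X] ≈ 3344.343750.

E[X] = C(48,5)·2^(1−C(5,2)) = 107019/32 ≈ 3344.343750.


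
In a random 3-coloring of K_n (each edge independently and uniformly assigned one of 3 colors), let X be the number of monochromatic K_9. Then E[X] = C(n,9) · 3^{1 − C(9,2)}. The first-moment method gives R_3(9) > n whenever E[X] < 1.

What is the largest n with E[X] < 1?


We need C(n, 9) · 3^{1 − 36} < 1, i.e. C(n, 9) < 3^{36 − 1} = 50031545098999707.
Check values of n near the boundary:
  n = 296: C(296, 9) = 42513789098994080; 42513789098994080 < 50031545098999707? YES
  n = 297: C(297, 9) = 43842345008337645; 43842345008337645 < 50031545098999707? YES
  n = 298: C(298, 9) = 45207677551849890; 45207677551849890 < 50031545098999707? YES
  n = 299: C(299, 9) = 46610674441390059; 46610674441390059 < 50031545098999707? YES
  n = 300: C(300, 9) = 48052241692154700; 48052241692154700 < 50031545098999707? YES
  n = 301: C(301, 9) = 49533303936090975; 49533303936090975 < 50031545098999707? YES
  n = 302: C(302, 9) = 51054804739588650; 51054804739588650 < 50031545098999707? NO
  n = 303: C(303, 9) = 52617706925494425; 52617706925494425 < 50031545098999707? NO
The largest n with C(n, 9) < 50031545098999707 is n = 301 (where E[X] = 16511101312030325/16677181699666569 ≈ 0.9900). Hence R_3(9) > 301, i.e. R_3(9) ≥ 302.

Largest n = 301; hence R_3(9) > 301.


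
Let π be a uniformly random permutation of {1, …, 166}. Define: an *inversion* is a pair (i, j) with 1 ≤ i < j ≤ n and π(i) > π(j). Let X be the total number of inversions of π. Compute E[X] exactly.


Write X = Σ X_I over the C(166, 2) = 13695 pairs i < j, with X_I the indicator of one inversion.
There are 13695 indicators.
For each fixed pair i < j, the values π(i) and π(j) are two distinct elements of {1, …, 166} in uniformly random order; by symmetry P[π(i) > π(j)] = 1/2.
By linearity: E[X] = 13695 · (1/2) = C(166, 2) · (1/2) = 13695/2 = 13695/2 ≈ 6847.500.

E[X] = 13695/2 = 6847.500.


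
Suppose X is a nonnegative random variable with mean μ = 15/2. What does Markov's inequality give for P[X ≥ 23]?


μ = E[X] = 15/2, a = 23.
Markov: P[X ≥ 23] ≤ μ/a = (15/2)/23 = 15/46.
Numerically: ≈ 0.326.
(Since a = 23 > μ = 7.500, the bound 15/46 is < 1 and informative.)

P[X ≥ 23] ≤ 15/46 ≈ 0.326.


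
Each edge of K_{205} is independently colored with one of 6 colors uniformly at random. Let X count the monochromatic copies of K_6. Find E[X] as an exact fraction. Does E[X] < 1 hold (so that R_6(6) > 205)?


E[X] = C(205, 6) · 6^{1 − 15} = 95746959700 · 6^{−14} = 95746959700/78364164096.
As a reduced fraction: E[X] = 23936739925/19591041024 ≈ 1.2218.
Is E[X] < 1? NO.
Since E[X] ≥ 1, the first-moment bound is inconclusive at n = 205; it does NOT by itself certify R_6(6) > 205.

E[X] = 23936739925/19591041024 ≈ 1.2218; E[X] ≥ 1; first-moment method inconclusive here.


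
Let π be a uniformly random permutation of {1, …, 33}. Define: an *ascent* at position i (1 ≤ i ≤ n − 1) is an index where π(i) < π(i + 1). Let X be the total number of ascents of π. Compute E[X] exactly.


Write X = Σ X_I over i = 1, …, 32, with X_I the indicator of one ascent.
There are 32 indicators.
For each fixed i, the pair (π(i), π(i+1)) is a uniformly random ordered pair of distinct values from {1, …, 33}; by symmetry P[π(i) < π(i+1)] = 1/2.
By linearity: E[X] = 32 · (1/2) = (33 − 1) · (1/2) = 16 ≈ 16.000.

E[X] = 16 = 16.000.
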